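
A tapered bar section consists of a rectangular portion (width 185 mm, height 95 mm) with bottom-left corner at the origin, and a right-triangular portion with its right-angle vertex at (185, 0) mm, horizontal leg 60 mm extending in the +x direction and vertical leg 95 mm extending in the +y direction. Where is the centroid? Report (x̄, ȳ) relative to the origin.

x̄ = 108.20 mm, ȳ = 45.29 mm

rectangular portion: A = 185 × 95 = 17575.00, centroid at (92.50, 47.50).
triangular portion: A = ½·60·95 = 2850.00, centroid at (205.00, 31.67).
ΣA = 20425.00 mm²
ΣAx̄ = (17575.00)(92.50) + (2850.00)(205.00) = 2209937.50 mm³
ΣAȳ = (17575.00)(47.50) + (2850.00)(31.67) = 925062.50 mm³
x̄ = 2209937.50 / 20425.00 = 108.20 mm
ȳ = 925062.50 / 20425.00 = 45.29 mm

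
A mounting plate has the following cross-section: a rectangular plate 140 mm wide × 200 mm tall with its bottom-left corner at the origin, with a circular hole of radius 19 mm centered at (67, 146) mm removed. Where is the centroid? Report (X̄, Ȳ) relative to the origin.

plate: A = 140 × 200 = 28000.00, centroid at (70.00, 100.00).
hole: A = −π·19² = -1134.11, centroid at (67.00, 146.00).
ΣA = 26865.89 mm²
ΣAX̄ = (28000.00)(70.00) + (-1134.11)(67.00) = 1884014.30 mm³
ΣAȲ = (28000.00)(100.00) + (-1134.11)(146.00) = 2634419.22 mm³
X̄ = 1884014.30 / 26865.89 = 70.13 mm
Ȳ = 2634419.22 / 26865.89 = 98.06 mm

X̄ = 70.13 mm, Ȳ = 98.06 mm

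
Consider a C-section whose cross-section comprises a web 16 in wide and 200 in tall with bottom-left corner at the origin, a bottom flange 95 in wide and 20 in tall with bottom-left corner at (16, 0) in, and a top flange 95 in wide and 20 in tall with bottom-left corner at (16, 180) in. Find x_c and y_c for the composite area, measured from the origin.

x_c = 38.13 in, y_c = 100.00 in

web: A = 16 × 200 = 3200.00, centroid at (8.00, 100.00).
bottom flange: A = 95 × 20 = 1900.00, centroid at (63.50, 10.00).
top flange: A = 95 × 20 = 1900.00, centroid at (63.50, 190.00).
ΣA = 7000.00 in²
ΣAx_c = (3200.00)(8.00) + (1900.00)(63.50) + (1900.00)(63.50) = 266900.00 in³
ΣAy_c = (3200.00)(100.00) + (1900.00)(10.00) + (1900.00)(190.00) = 700000.00 in³
x_c = 266900.00 / 7000.00 = 38.13 in
y_c = 700000.00 / 7000.00 = 100.00 in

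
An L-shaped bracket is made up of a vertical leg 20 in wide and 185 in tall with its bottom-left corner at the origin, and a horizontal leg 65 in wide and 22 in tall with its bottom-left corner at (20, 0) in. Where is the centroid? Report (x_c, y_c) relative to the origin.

vertical leg: A = 20 × 185 = 3700.00, centroid at (10.00, 92.50).
horizontal leg: A = 65 × 22 = 1430.00, centroid at (52.50, 11.00).
ΣA = 5130.00 in²
ΣAx_c = (3700.00)(10.00) + (1430.00)(52.50) = 112075.00 in³
ΣAy_c = (3700.00)(92.50) + (1430.00)(11.00) = 357980.00 in³
x_c = 112075.00 / 5130.00 = 21.85 in
y_c = 357980.00 / 5130.00 = 69.78 in

x_c = 21.85 in, y_c = 69.78 in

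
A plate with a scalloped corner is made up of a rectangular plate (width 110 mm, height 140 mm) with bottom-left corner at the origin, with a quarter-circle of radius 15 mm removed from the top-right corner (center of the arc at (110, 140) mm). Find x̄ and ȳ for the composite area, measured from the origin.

Part | A | x̄ᵢ | ȳᵢ | A·x̄ᵢ | A·ȳᵢ
plate | 15400.00 | 55.00 | 70.00 | 847000.00 | 1078000.00
removed quarter-circle | -176.71 | 103.63 | 133.63 | -18313.60 | -23615.04
Σ | 15223.29 |  |  | 828686.40 | 1054384.96
x̄ = 828686.40 / 15223.29 = 54.44 mm
ȳ = 1054384.96 / 15223.29 = 69.26 mm

x̄ = 54.44 mm, ȳ = 69.26 mm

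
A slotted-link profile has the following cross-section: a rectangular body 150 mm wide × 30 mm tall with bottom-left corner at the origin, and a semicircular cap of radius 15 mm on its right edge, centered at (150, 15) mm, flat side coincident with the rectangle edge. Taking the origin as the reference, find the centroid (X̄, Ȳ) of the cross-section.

rectangular body: A = 150 × 30 = 4500.00, centroid at (75.00, 15.00).
semicircular end: A = ½π·15² = 353.43, centroid at (156.37, 15.00).
ΣA = 4853.43 mm²
ΣAX̄ = (4500.00)(75.00) + (353.43)(156.37) = 392764.38 mm³
ΣAȲ = (4500.00)(15.00) + (353.43)(15.00) = 72801.44 mm³
X̄ = 392764.38 / 4853.43 = 80.93 mm
Ȳ = 72801.44 / 4853.43 = 15.00 mm

X̄ = 80.93 mm, Ȳ = 15.00 mm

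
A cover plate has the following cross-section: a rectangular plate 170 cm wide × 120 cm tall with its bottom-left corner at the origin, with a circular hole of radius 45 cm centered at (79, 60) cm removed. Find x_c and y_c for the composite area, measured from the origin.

plate: A = 170 × 120 = 20400.00, centroid at (85.00, 60.00).
hole: A = −π·45² = -6361.73, centroid at (79.00, 60.00).
ΣA = 14038.27 cm², ΣAx_c = 1231423.72 cm³, ΣAy_c = 842296.49 cm³.
x_c = 1231423.72/14038.27 = 87.72 cm; y_c = 842296.49/14038.27 = 60.00 cm.

x_c = 87.72 cm, y_c = 60.00 cm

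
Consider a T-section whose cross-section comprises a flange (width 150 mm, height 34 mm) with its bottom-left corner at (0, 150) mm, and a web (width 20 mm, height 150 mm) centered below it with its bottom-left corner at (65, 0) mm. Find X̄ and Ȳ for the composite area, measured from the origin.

X̄ = 75.00 mm, Ȳ = 132.93 mm

web: A = 20 × 150 = 3000.00, centroid at (75.00, 75.00).
flange: A = 150 × 34 = 5100.00, centroid at (75.00, 167.00).
ΣA = 8100.00 mm²
ΣAX̄ = (3000.00)(75.00) + (5100.00)(75.00) = 607500.00 mm³
ΣAȲ = (3000.00)(75.00) + (5100.00)(167.00) = 1076700.00 mm³
X̄ = 607500.00 / 8100.00 = 75.00 mm
Ȳ = 1076700.00 / 8100.00 = 132.93 mm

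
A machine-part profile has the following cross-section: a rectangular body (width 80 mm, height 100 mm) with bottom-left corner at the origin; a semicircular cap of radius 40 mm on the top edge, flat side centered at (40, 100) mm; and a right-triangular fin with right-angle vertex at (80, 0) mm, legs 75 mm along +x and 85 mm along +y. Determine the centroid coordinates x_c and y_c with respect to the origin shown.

rectangular body: A = 80 × 100 = 8000.00, centroid at (40.00, 50.00).
semicircular top: A = ½π·40² = 2513.27, centroid at (40.00, 116.98).
triangular fin: A = ½·75·85 = 3187.50, centroid at (105.00, 28.33).
ΣA = 13700.77 mm², ΣAx_c = 755218.46 mm³, ΣAy_c = 784306.58 mm³.
x_c = 755218.46/13700.77 = 55.12 mm; y_c = 784306.58/13700.77 = 57.25 mm.

x_c = 55.12 mm, y_c = 57.25 mm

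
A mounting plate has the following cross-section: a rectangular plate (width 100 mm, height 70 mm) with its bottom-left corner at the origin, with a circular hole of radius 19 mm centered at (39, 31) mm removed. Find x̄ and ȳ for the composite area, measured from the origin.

x̄ = 52.13 mm, ȳ = 35.77 mm

plate: A = 100 × 70 = 7000.00, centroid at (50.00, 35.00).
hole: A = −π·19² = -1134.11, centroid at (39.00, 31.00).
ΣA = 5865.89 mm²
ΣAx̄ = (7000.00)(50.00) + (-1134.11)(39.00) = 305769.52 mm³
ΣAȳ = (7000.00)(35.00) + (-1134.11)(31.00) = 209842.44 mm³
x̄ = 305769.52 / 5865.89 = 52.13 mm
ȳ = 209842.44 / 5865.89 = 35.77 mm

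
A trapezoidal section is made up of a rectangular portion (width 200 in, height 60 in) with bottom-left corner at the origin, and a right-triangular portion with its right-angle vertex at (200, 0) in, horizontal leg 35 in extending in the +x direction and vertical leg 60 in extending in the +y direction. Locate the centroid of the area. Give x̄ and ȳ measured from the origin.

rectangular portion: A = 200 × 60 = 12000.00, centroid at (100.00, 30.00).
triangular portion: A = ½·35·60 = 1050.00, centroid at (211.67, 20.00).
ΣA = 13050.00 in²
ΣAx̄ = (12000.00)(100.00) + (1050.00)(211.67) = 1422250.00 in³
ΣAȳ = (12000.00)(30.00) + (1050.00)(20.00) = 381000.00 in³
x̄ = 1422250.00 / 13050.00 = 108.98 in
ȳ = 381000.00 / 13050.00 = 29.20 in

x̄ = 108.98 in, ȳ = 29.20 in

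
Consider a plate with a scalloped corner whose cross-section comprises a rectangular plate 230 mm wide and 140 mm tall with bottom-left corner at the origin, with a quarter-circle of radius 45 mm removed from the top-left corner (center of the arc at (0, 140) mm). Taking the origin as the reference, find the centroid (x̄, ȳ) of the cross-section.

x̄ = 119.98 mm, ȳ = 67.36 mm

plate: A = 230 × 140 = 32200.00, centroid at (115.00, 70.00).
removed quarter-circle: A = −¼π·45² = -1590.43, centroid at (19.10, 120.90).
ΣA = 30609.57 mm²
ΣAx̄ = (32200.00)(115.00) + (-1590.43)(19.10) = 3672625.00 mm³
ΣAȳ = (32200.00)(70.00) + (-1590.43)(120.90) = 2061714.62 mm³
x̄ = 3672625.00 / 30609.57 = 119.98 mm
ȳ = 2061714.62 / 30609.57 = 67.36 mm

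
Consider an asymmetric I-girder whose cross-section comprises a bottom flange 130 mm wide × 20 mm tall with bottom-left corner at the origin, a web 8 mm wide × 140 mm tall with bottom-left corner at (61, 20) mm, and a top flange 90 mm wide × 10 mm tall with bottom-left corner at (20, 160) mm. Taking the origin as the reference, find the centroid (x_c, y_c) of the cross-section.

x_c = 65.00 mm, y_c = 59.59 mm

bottom flange: A = 130 × 20 = 2600.00, centroid at (65.00, 10.00).
web: A = 8 × 140 = 1120.00, centroid at (65.00, 90.00).
top flange: A = 90 × 10 = 900.00, centroid at (65.00, 165.00).
ΣA = 4620.00 mm², ΣAx_c = 300300.00 mm³, ΣAy_c = 275300.00 mm³.
x_c = 300300.00/4620.00 = 65.00 mm; y_c = 275300.00/4620.00 = 59.59 mm.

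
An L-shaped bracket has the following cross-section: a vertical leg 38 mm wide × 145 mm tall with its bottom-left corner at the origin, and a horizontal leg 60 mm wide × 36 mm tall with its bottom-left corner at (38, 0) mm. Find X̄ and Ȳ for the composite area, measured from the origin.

X̄ = 32.80 mm, Ȳ = 57.15 mm

Part | A | x̄ᵢ | ȳᵢ | A·x̄ᵢ | A·ȳᵢ
vertical leg | 5510.00 | 19.00 | 72.50 | 104690.00 | 399475.00
horizontal leg | 2160.00 | 68.00 | 18.00 | 146880.00 | 38880.00
Σ | 7670.00 |  |  | 251570.00 | 438355.00
X̄ = 251570.00 / 7670.00 = 32.80 mm
Ȳ = 438355.00 / 7670.00 = 57.15 mm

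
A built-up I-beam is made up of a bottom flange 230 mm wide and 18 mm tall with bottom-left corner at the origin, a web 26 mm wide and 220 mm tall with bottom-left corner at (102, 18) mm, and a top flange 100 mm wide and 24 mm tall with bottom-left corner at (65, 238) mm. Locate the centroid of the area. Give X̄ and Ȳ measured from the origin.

bottom flange: A = 230 × 18 = 4140.00, centroid at (115.00, 9.00).
web: A = 26 × 220 = 5720.00, centroid at (115.00, 128.00).
top flange: A = 100 × 24 = 2400.00, centroid at (115.00, 250.00).
ΣA = 12260.00 mm²
ΣAX̄ = (4140.00)(115.00) + (5720.00)(115.00) + (2400.00)(115.00) = 1409900.00 mm³
ΣAȲ = (4140.00)(9.00) + (5720.00)(128.00) + (2400.00)(250.00) = 1369420.00 mm³
X̄ = 1409900.00 / 12260.00 = 115.00 mm
Ȳ = 1369420.00 / 12260.00 = 111.70 mm

X̄ = 115.00 mm, Ȳ = 111.70 mm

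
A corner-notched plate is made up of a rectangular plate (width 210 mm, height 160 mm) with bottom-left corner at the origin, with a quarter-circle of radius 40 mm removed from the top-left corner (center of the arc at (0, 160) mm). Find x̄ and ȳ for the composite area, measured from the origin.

plate: A = 210 × 160 = 33600.00, centroid at (105.00, 80.00).
removed quarter-circle: A = −¼π·40² = -1256.64, centroid at (16.98, 143.02).
ΣA = 32343.36 mm², ΣAx̄ = 3506666.67 mm³, ΣAȳ = 2508271.40 mm³.
x̄ = 3506666.67/32343.36 = 108.42 mm; ȳ = 2508271.40/32343.36 = 77.55 mm.

x̄ = 108.42 mm, ȳ = 77.55 mm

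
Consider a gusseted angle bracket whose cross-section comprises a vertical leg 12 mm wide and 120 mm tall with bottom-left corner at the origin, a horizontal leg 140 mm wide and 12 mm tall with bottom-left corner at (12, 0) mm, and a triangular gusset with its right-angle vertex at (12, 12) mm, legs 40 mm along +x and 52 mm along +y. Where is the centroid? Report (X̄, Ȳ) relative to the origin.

vertical leg: A = 12 × 120 = 1440.00, centroid at (6.00, 60.00).
horizontal leg: A = 140 × 12 = 1680.00, centroid at (82.00, 6.00).
gusset: A = ½·40·52 = 1040.00, centroid at (25.33, 29.33).
ΣA = 4160.00 mm², ΣAX̄ = 172746.67 mm³, ΣAȲ = 126986.67 mm³.
X̄ = 172746.67/4160.00 = 41.53 mm; Ȳ = 126986.67/4160.00 = 30.53 mm.

X̄ = 41.53 mm, Ȳ = 30.53 mm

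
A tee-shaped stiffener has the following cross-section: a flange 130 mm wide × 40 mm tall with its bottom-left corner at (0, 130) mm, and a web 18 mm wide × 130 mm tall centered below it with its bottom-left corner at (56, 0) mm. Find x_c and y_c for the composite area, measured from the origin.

web: A = 18 × 130 = 2340.00, centroid at (65.00, 65.00).
flange: A = 130 × 40 = 5200.00, centroid at (65.00, 150.00).
ΣA = 7540.00 mm²
ΣAx_c = (2340.00)(65.00) + (5200.00)(65.00) = 490100.00 mm³
ΣAy_c = (2340.00)(65.00) + (5200.00)(150.00) = 932100.00 mm³
x_c = 490100.00 / 7540.00 = 65.00 mm
y_c = 932100.00 / 7540.00 = 123.62 mm

x_c = 65.00 mm, y_c = 123.62 mm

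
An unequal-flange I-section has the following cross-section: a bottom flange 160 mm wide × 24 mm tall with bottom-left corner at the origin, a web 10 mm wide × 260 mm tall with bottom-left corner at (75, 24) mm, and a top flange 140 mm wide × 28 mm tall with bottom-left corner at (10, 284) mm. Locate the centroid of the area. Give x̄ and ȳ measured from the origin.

bottom flange: A = 160 × 24 = 3840.00, centroid at (80.00, 12.00).
web: A = 10 × 260 = 2600.00, centroid at (80.00, 154.00).
top flange: A = 140 × 28 = 3920.00, centroid at (80.00, 298.00).
ΣA = 10360.00 mm², ΣAx̄ = 828800.00 mm³, ΣAȳ = 1614640.00 mm³.
x̄ = 828800.00/10360.00 = 80.00 mm; ȳ = 1614640.00/10360.00 = 155.85 mm.

x̄ = 80.00 mm, ȳ = 155.85 mm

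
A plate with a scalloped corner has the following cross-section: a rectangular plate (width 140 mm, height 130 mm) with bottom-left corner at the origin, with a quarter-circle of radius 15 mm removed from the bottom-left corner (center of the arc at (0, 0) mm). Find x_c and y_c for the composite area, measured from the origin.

x_c = 70.62 mm, y_c = 65.57 mm

plate: A = 140 × 130 = 18200.00, centroid at (70.00, 65.00).
removed quarter-circle: A = −¼π·15² = -176.71, centroid at (6.37, 6.37).
ΣA = 18023.29 mm², ΣAx_c = 1272875.00 mm³, ΣAy_c = 1181875.00 mm³.
x_c = 1272875.00/18023.29 = 70.62 mm; y_c = 1181875.00/18023.29 = 65.57 mm.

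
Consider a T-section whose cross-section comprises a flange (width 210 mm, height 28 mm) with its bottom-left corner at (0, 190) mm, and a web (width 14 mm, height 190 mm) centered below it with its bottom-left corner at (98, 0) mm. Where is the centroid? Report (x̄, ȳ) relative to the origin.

web: A = 14 × 190 = 2660.00, centroid at (105.00, 95.00).
flange: A = 210 × 28 = 5880.00, centroid at (105.00, 204.00).
ΣA = 8540.00 mm²
ΣAx̄ = (2660.00)(105.00) + (5880.00)(105.00) = 896700.00 mm³
ΣAȳ = (2660.00)(95.00) + (5880.00)(204.00) = 1452220.00 mm³
x̄ = 896700.00 / 8540.00 = 105.00 mm
ȳ = 1452220.00 / 8540.00 = 170.05 mm

x̄ = 105.00 mm, ȳ = 170.05 mm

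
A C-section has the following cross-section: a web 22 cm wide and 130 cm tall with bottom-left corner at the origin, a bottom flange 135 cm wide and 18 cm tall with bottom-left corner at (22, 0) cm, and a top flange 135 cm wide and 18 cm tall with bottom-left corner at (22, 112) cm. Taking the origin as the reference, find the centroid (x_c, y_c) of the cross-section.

Part | A | x̄ᵢ | ȳᵢ | A·x̄ᵢ | A·ȳᵢ
web | 2860.00 | 11.00 | 65.00 | 31460.00 | 185900.00
bottom flange | 2430.00 | 89.50 | 9.00 | 217485.00 | 21870.00
top flange | 2430.00 | 89.50 | 121.00 | 217485.00 | 294030.00
Σ | 7720.00 |  |  | 466430.00 | 501800.00
x_c = 466430.00 / 7720.00 = 60.42 cm
y_c = 501800.00 / 7720.00 = 65.00 cm

x_c = 60.42 cm, y_c = 65.00 cm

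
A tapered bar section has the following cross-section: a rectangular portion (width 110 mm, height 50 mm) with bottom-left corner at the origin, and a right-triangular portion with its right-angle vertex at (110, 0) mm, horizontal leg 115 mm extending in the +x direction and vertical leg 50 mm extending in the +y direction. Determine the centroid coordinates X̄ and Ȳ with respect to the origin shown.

X̄ = 87.04 mm, Ȳ = 22.14 mm

rectangular portion: A = 110 × 50 = 5500.00, centroid at (55.00, 25.00).
triangular portion: A = ½·115·50 = 2875.00, centroid at (148.33, 16.67).
ΣA = 8375.00 mm², ΣAX̄ = 728958.33 mm³, ΣAȲ = 185416.67 mm³.
X̄ = 728958.33/8375.00 = 87.04 mm; Ȳ = 185416.67/8375.00 = 22.14 mm.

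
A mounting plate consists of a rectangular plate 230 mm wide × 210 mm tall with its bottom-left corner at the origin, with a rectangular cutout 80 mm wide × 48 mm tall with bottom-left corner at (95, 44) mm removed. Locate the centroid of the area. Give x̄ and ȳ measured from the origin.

plate: A = 230 × 210 = 48300.00, centroid at (115.00, 105.00).
hole: A = −(80 × 48) = -3840.00, centroid at (135.00, 68.00).
ΣA = 44460.00 mm²
ΣAx̄ = (48300.00)(115.00) + (-3840.00)(135.00) = 5036100.00 mm³
ΣAȳ = (48300.00)(105.00) + (-3840.00)(68.00) = 4810380.00 mm³
x̄ = 5036100.00 / 44460.00 = 113.27 mm
ȳ = 4810380.00 / 44460.00 = 108.20 mm

x̄ = 113.27 mm, ȳ = 108.20 mm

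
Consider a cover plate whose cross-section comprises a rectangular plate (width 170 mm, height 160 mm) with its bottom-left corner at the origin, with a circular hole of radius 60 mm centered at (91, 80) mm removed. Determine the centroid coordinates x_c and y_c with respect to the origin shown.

Part | A | x̄ᵢ | ȳᵢ | A·x̄ᵢ | A·ȳᵢ
plate | 27200.00 | 85.00 | 80.00 | 2312000.00 | 2176000.00
hole | -11309.73 | 91.00 | 80.00 | -1029185.75 | -904778.68
Σ | 15890.27 |  |  | 1282814.25 | 1271221.32
x_c = 1282814.25 / 15890.27 = 80.73 mm
y_c = 1271221.32 / 15890.27 = 80.00 mm

x_c = 80.73 mm, y_c = 80.00 mm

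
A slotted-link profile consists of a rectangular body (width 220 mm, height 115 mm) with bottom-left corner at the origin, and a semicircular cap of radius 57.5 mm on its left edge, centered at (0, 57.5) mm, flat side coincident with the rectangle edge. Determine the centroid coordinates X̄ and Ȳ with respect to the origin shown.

rectangular body: A = 220 × 115 = 25300.00, centroid at (110.00, 57.50).
semicircular end: A = ½π·57.5² = 5193.45, centroid at (-24.40, 57.50).
ΣA = 30493.45 mm², ΣAX̄ = 2656260.42 mm³, ΣAȲ = 1753373.11 mm³.
X̄ = 2656260.42/30493.45 = 87.11 mm; Ȳ = 1753373.11/30493.45 = 57.50 mm.

X̄ = 87.11 mm, Ȳ = 57.50 mm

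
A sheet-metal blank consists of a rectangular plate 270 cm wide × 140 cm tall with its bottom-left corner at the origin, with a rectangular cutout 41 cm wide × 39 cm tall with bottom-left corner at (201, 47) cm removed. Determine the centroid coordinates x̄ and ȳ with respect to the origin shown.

plate: A = 270 × 140 = 37800.00, centroid at (135.00, 70.00).
hole: A = −(41 × 39) = -1599.00, centroid at (221.50, 66.50).
ΣA = 36201.00 cm², ΣAx̄ = 4748821.50 cm³, ΣAȳ = 2539666.50 cm³.
x̄ = 4748821.50/36201.00 = 131.18 cm; ȳ = 2539666.50/36201.00 = 70.15 cm.

x̄ = 131.18 cm, ȳ = 70.15 cm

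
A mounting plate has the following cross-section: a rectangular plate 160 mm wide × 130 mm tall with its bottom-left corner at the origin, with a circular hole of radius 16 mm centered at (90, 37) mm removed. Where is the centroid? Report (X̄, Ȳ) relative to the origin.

X̄ = 79.60 mm, Ȳ = 66.13 mm

plate: A = 160 × 130 = 20800.00, centroid at (80.00, 65.00).
hole: A = −π·16² = -804.25, centroid at (90.00, 37.00).
ΣA = 19995.75 mm², ΣAX̄ = 1591617.71 mm³, ΣAȲ = 1322242.83 mm³.
X̄ = 1591617.71/19995.75 = 79.60 mm; Ȳ = 1322242.83/19995.75 = 66.13 mm.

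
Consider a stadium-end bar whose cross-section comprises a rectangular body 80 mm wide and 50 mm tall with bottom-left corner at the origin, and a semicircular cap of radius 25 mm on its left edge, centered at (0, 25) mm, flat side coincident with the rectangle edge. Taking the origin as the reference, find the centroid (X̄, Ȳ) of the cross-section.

rectangular body: A = 80 × 50 = 4000.00, centroid at (40.00, 25.00).
semicircular end: A = ½π·25² = 981.75, centroid at (-10.61, 25.00).
ΣA = 4981.75 mm², ΣAX̄ = 149583.33 mm³, ΣAȲ = 124543.69 mm³.
X̄ = 149583.33/4981.75 = 30.03 mm; Ȳ = 124543.69/4981.75 = 25.00 mm.

X̄ = 30.03 mm, Ȳ = 25.00 mm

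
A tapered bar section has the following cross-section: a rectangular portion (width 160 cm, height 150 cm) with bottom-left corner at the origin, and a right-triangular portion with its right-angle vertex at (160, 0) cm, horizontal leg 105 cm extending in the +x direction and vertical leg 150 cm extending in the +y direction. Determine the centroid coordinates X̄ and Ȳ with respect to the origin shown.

X̄ = 108.41 cm, Ȳ = 68.82 cm

rectangular portion: A = 160 × 150 = 24000.00, centroid at (80.00, 75.00).
triangular portion: A = ½·105·150 = 7875.00, centroid at (195.00, 50.00).
ΣA = 31875.00 cm²
ΣAX̄ = (24000.00)(80.00) + (7875.00)(195.00) = 3455625.00 cm³
ΣAȲ = (24000.00)(75.00) + (7875.00)(50.00) = 2193750.00 cm³
X̄ = 3455625.00 / 31875.00 = 108.41 cm
Ȳ = 2193750.00 / 31875.00 = 68.82 cm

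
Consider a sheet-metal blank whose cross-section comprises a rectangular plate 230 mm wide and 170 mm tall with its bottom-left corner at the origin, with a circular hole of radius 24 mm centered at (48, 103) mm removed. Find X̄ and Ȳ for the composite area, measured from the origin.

X̄ = 118.25 mm, Ȳ = 84.13 mm

plate: A = 230 × 170 = 39100.00, centroid at (115.00, 85.00).
hole: A = −π·24² = -1809.56, centroid at (48.00, 103.00).
ΣA = 37290.44 mm², ΣAX̄ = 4409641.25 mm³, ΣAȲ = 3137115.59 mm³.
X̄ = 4409641.25/37290.44 = 118.25 mm; Ȳ = 3137115.59/37290.44 = 84.13 mm.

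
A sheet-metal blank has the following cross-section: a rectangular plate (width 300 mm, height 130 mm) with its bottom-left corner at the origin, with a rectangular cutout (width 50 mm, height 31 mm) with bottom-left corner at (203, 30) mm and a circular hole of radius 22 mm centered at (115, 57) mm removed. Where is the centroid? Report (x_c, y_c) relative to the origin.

x_c = 148.12 mm, y_c = 66.18 mm

Part | A | x̄ᵢ | ȳᵢ | A·x̄ᵢ | A·ȳᵢ
plate | 39000.00 | 150.00 | 65.00 | 5850000.00 | 2535000.00
hole 1 | -1550.00 | 228.00 | 45.50 | -353400.00 | -70525.00
hole 2 | -1520.53 | 115.00 | 57.00 | -174861.05 | -86670.26
Σ | 35929.47 |  |  | 5321738.95 | 2377804.74
x_c = 5321738.95 / 35929.47 = 148.12 mm
y_c = 2377804.74 / 35929.47 = 66.18 mm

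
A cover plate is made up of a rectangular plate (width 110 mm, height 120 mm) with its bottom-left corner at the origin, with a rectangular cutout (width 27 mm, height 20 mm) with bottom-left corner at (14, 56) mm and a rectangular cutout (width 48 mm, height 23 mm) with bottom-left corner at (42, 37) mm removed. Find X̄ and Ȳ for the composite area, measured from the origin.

plate: A = 110 × 120 = 13200.00, centroid at (55.00, 60.00).
hole 1: A = −(27 × 20) = -540.00, centroid at (27.50, 66.00).
hole 2: A = −(48 × 23) = -1104.00, centroid at (66.00, 48.50).
ΣA = 11556.00 mm²
ΣAX̄ = (13200.00)(55.00) + (-540.00)(27.50) + (-1104.00)(66.00) = 638286.00 mm³
ΣAȲ = (13200.00)(60.00) + (-540.00)(66.00) + (-1104.00)(48.50) = 702816.00 mm³
X̄ = 638286.00 / 11556.00 = 55.23 mm
Ȳ = 702816.00 / 11556.00 = 60.82 mm

X̄ = 55.23 mm, Ȳ = 60.82 mm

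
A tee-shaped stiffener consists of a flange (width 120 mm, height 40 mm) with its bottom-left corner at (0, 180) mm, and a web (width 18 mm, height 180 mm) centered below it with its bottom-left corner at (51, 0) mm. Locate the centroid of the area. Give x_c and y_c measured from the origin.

x_c = 60.00 mm, y_c = 155.67 mm

Part | A | x̄ᵢ | ȳᵢ | A·x̄ᵢ | A·ȳᵢ
web | 3240.00 | 60.00 | 90.00 | 194400.00 | 291600.00
flange | 4800.00 | 60.00 | 200.00 | 288000.00 | 960000.00
Σ | 8040.00 |  |  | 482400.00 | 1251600.00
x_c = 482400.00 / 8040.00 = 60.00 mm
y_c = 1251600.00 / 8040.00 = 155.67 mm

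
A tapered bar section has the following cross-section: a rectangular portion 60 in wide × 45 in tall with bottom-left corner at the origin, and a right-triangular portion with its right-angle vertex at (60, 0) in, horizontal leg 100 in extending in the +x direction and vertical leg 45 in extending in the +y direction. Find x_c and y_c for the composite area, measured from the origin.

x_c = 58.79 in, y_c = 19.09 in

rectangular portion: A = 60 × 45 = 2700.00, centroid at (30.00, 22.50).
triangular portion: A = ½·100·45 = 2250.00, centroid at (93.33, 15.00).
ΣA = 4950.00 in²
ΣAx_c = (2700.00)(30.00) + (2250.00)(93.33) = 291000.00 in³
ΣAy_c = (2700.00)(22.50) + (2250.00)(15.00) = 94500.00 in³
x_c = 291000.00 / 4950.00 = 58.79 in
y_c = 94500.00 / 4950.00 = 19.09 in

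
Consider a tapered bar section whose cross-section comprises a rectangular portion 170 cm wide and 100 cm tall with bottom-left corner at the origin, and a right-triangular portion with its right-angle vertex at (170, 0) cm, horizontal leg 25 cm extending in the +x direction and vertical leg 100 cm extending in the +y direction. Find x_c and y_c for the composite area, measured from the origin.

rectangular portion: A = 170 × 100 = 17000.00, centroid at (85.00, 50.00).
triangular portion: A = ½·25·100 = 1250.00, centroid at (178.33, 33.33).
ΣA = 18250.00 cm², ΣAx_c = 1667916.67 cm³, ΣAy_c = 891666.67 cm³.
x_c = 1667916.67/18250.00 = 91.39 cm; y_c = 891666.67/18250.00 = 48.86 cm.

x_c = 91.39 cm, y_c = 48.86 cm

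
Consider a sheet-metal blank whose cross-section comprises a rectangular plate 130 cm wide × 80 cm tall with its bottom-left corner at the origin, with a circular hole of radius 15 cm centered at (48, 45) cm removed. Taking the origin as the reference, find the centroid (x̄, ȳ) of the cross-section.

plate: A = 130 × 80 = 10400.00, centroid at (65.00, 40.00).
hole: A = −π·15² = -706.86, centroid at (48.00, 45.00).
ΣA = 9693.14 cm²
ΣAx̄ = (10400.00)(65.00) + (-706.86)(48.00) = 642070.80 cm³
ΣAȳ = (10400.00)(40.00) + (-706.86)(45.00) = 384191.37 cm³
x̄ = 642070.80 / 9693.14 = 66.24 cm
ȳ = 384191.37 / 9693.14 = 39.64 cm

x̄ = 66.24 cm, ȳ = 39.64 cm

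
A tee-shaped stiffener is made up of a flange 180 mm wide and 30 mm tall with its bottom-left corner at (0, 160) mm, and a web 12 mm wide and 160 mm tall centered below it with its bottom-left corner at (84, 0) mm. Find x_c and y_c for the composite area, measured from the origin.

x_c = 90.00 mm, y_c = 150.08 mm

Part | A | x̄ᵢ | ȳᵢ | A·x̄ᵢ | A·ȳᵢ
web | 1920.00 | 90.00 | 80.00 | 172800.00 | 153600.00
flange | 5400.00 | 90.00 | 175.00 | 486000.00 | 945000.00
Σ | 7320.00 |  |  | 658800.00 | 1098600.00
x_c = 658800.00 / 7320.00 = 90.00 mm
y_c = 1098600.00 / 7320.00 = 150.08 mm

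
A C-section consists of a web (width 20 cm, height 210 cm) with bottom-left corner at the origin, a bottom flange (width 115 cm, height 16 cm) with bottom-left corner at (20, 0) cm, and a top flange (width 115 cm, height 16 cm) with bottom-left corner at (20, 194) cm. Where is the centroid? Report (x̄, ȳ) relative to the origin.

x̄ = 41.52 cm, ȳ = 105.00 cm

Part | A | x̄ᵢ | ȳᵢ | A·x̄ᵢ | A·ȳᵢ
web | 4200.00 | 10.00 | 105.00 | 42000.00 | 441000.00
bottom flange | 1840.00 | 77.50 | 8.00 | 142600.00 | 14720.00
top flange | 1840.00 | 77.50 | 202.00 | 142600.00 | 371680.00
Σ | 7880.00 |  |  | 327200.00 | 827400.00
x̄ = 327200.00 / 7880.00 = 41.52 cm
ȳ = 827400.00 / 7880.00 = 105.00 cm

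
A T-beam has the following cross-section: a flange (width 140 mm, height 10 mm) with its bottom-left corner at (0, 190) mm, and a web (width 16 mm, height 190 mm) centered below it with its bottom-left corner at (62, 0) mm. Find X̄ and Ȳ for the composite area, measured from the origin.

X̄ = 70.00 mm, Ȳ = 126.53 mm

web: A = 16 × 190 = 3040.00, centroid at (70.00, 95.00).
flange: A = 140 × 10 = 1400.00, centroid at (70.00, 195.00).
ΣA = 4440.00 mm²
ΣAX̄ = (3040.00)(70.00) + (1400.00)(70.00) = 310800.00 mm³
ΣAȲ = (3040.00)(95.00) + (1400.00)(195.00) = 561800.00 mm³
X̄ = 310800.00 / 4440.00 = 70.00 mm
Ȳ = 561800.00 / 4440.00 = 126.53 mm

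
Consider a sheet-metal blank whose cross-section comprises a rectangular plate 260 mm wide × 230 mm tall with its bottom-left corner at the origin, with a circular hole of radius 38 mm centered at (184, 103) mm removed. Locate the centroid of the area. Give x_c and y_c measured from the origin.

plate: A = 260 × 230 = 59800.00, centroid at (130.00, 115.00).
hole: A = −π·38² = -4536.46, centroid at (184.00, 103.00).
ΣA = 55263.54 mm², ΣAx_c = 6939291.40 mm³, ΣAy_c = 6409744.64 mm³.
x_c = 6939291.40/55263.54 = 125.57 mm; y_c = 6409744.64/55263.54 = 115.99 mm.

x_c = 125.57 mm, y_c = 115.99 mm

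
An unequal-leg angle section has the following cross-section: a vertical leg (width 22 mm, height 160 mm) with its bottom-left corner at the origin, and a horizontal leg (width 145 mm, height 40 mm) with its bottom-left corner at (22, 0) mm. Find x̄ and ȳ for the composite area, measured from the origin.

vertical leg: A = 22 × 160 = 3520.00, centroid at (11.00, 80.00).
horizontal leg: A = 145 × 40 = 5800.00, centroid at (94.50, 20.00).
ΣA = 9320.00 mm², ΣAx̄ = 586820.00 mm³, ΣAȳ = 397600.00 mm³.
x̄ = 586820.00/9320.00 = 62.96 mm; ȳ = 397600.00/9320.00 = 42.66 mm.

x̄ = 62.96 mm, ȳ = 42.66 mm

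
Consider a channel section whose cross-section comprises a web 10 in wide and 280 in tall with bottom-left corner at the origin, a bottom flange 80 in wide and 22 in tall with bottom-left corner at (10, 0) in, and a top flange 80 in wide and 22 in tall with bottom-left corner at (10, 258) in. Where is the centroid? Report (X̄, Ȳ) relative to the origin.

web: A = 10 × 280 = 2800.00, centroid at (5.00, 140.00).
bottom flange: A = 80 × 22 = 1760.00, centroid at (50.00, 11.00).
top flange: A = 80 × 22 = 1760.00, centroid at (50.00, 269.00).
ΣA = 6320.00 in², ΣAX̄ = 190000.00 in³, ΣAȲ = 884800.00 in³.
X̄ = 190000.00/6320.00 = 30.06 in; Ȳ = 884800.00/6320.00 = 140.00 in.

X̄ = 30.06 in, Ȳ = 140.00 in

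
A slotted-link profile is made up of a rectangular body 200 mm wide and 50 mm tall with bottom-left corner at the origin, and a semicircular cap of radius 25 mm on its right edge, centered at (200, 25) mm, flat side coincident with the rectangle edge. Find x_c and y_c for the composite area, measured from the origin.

rectangular body: A = 200 × 50 = 10000.00, centroid at (100.00, 25.00).
semicircular end: A = ½π·25² = 981.75, centroid at (210.61, 25.00).
ΣA = 10981.75 mm², ΣAx_c = 1206766.21 mm³, ΣAy_c = 274543.69 mm³.
x_c = 1206766.21/10981.75 = 109.89 mm; y_c = 274543.69/10981.75 = 25.00 mm.

x_c = 109.89 mm, y_c = 25.00 mm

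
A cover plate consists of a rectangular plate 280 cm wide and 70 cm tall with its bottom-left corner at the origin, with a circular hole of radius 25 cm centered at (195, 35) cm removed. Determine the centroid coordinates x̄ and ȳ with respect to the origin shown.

x̄ = 133.88 cm, ȳ = 35.00 cm

Part | A | x̄ᵢ | ȳᵢ | A·x̄ᵢ | A·ȳᵢ
plate | 19600.00 | 140.00 | 35.00 | 2744000.00 | 686000.00
hole | -1963.50 | 195.00 | 35.00 | -382881.60 | -68722.34
Σ | 17636.50 |  |  | 2361118.40 | 617277.66
x̄ = 2361118.40 / 17636.50 = 133.88 cm
ȳ = 617277.66 / 17636.50 = 35.00 cm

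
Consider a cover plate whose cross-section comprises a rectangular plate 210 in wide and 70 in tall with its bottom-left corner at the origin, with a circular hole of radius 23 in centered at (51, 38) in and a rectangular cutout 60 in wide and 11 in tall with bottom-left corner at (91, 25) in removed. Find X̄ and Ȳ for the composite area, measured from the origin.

X̄ = 111.40 in, Ȳ = 34.84 in

plate: A = 210 × 70 = 14700.00, centroid at (105.00, 35.00).
hole 1: A = −π·23² = -1661.90, centroid at (51.00, 38.00).
hole 2: A = −(60 × 11) = -660.00, centroid at (121.00, 30.50).
ΣA = 12378.10 in²
ΣAX̄ = (14700.00)(105.00) + (-1661.90)(51.00) + (-660.00)(121.00) = 1378882.97 in³
ΣAȲ = (14700.00)(35.00) + (-1661.90)(38.00) + (-660.00)(30.50) = 431217.70 in³
X̄ = 1378882.97 / 12378.10 = 111.40 in
Ȳ = 431217.70 / 12378.10 = 34.84 in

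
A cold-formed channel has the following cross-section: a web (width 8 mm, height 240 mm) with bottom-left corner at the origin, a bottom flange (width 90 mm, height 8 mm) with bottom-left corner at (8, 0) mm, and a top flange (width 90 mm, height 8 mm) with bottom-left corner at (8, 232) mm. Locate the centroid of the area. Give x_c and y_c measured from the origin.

web: A = 8 × 240 = 1920.00, centroid at (4.00, 120.00).
bottom flange: A = 90 × 8 = 720.00, centroid at (53.00, 4.00).
top flange: A = 90 × 8 = 720.00, centroid at (53.00, 236.00).
ΣA = 3360.00 mm²
ΣAx_c = (1920.00)(4.00) + (720.00)(53.00) + (720.00)(53.00) = 84000.00 mm³
ΣAy_c = (1920.00)(120.00) + (720.00)(4.00) + (720.00)(236.00) = 403200.00 mm³
x_c = 84000.00 / 3360.00 = 25.00 mm
y_c = 403200.00 / 3360.00 = 120.00 mm

x_c = 25.00 mm, y_c = 120.00 mm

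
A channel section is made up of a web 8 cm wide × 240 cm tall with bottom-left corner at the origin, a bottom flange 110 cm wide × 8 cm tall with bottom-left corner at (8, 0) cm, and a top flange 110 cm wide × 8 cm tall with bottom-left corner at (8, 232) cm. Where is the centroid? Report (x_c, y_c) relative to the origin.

Part | A | x̄ᵢ | ȳᵢ | A·x̄ᵢ | A·ȳᵢ
web | 1920.00 | 4.00 | 120.00 | 7680.00 | 230400.00
bottom flange | 880.00 | 63.00 | 4.00 | 55440.00 | 3520.00
top flange | 880.00 | 63.00 | 236.00 | 55440.00 | 207680.00
Σ | 3680.00 |  |  | 118560.00 | 441600.00
x_c = 118560.00 / 3680.00 = 32.22 cm
y_c = 441600.00 / 3680.00 = 120.00 cm

x_c = 32.22 cm, y_c = 120.00 cm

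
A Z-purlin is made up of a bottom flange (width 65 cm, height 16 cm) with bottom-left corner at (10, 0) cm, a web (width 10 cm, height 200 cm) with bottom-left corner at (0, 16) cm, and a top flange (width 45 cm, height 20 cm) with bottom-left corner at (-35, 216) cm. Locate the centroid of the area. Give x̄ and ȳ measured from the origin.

x̄ = 10.90 cm, ȳ = 112.62 cm

bottom flange: A = 65 × 16 = 1040.00, centroid at (42.50, 8.00).
web: A = 10 × 200 = 2000.00, centroid at (5.00, 116.00).
top flange: A = 45 × 20 = 900.00, centroid at (-12.50, 226.00).
ΣA = 3940.00 cm²
ΣAx̄ = (1040.00)(42.50) + (2000.00)(5.00) + (900.00)(-12.50) = 42950.00 cm³
ΣAȳ = (1040.00)(8.00) + (2000.00)(116.00) + (900.00)(226.00) = 443720.00 cm³
x̄ = 42950.00 / 3940.00 = 10.90 cm
ȳ = 443720.00 / 3940.00 = 112.62 cm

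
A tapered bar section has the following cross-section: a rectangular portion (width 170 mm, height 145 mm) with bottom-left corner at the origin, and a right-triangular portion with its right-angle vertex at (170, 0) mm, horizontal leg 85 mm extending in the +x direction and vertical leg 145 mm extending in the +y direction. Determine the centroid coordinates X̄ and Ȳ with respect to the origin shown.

rectangular portion: A = 170 × 145 = 24650.00, centroid at (85.00, 72.50).
triangular portion: A = ½·85·145 = 6162.50, centroid at (198.33, 48.33).
ΣA = 30812.50 mm², ΣAX̄ = 3317479.17 mm³, ΣAȲ = 2084979.17 mm³.
X̄ = 3317479.17/30812.50 = 107.67 mm; Ȳ = 2084979.17/30812.50 = 67.67 mm.

X̄ = 107.67 mm, Ȳ = 67.67 mm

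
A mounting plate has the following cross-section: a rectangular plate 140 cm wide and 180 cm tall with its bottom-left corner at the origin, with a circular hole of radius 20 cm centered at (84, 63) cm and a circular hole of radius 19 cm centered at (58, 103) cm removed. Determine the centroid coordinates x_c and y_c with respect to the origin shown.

plate: A = 140 × 180 = 25200.00, centroid at (70.00, 90.00).
hole 1: A = −π·20² = -1256.64, centroid at (84.00, 63.00).
hole 2: A = −π·19² = -1134.11, centroid at (58.00, 103.00).
ΣA = 22809.25 cm², ΣAx_c = 1592663.82 cm³, ΣAy_c = 2072018.03 cm³.
x_c = 1592663.82/22809.25 = 69.83 cm; y_c = 2072018.03/22809.25 = 90.84 cm.

x_c = 69.83 cm, y_c = 90.84 cm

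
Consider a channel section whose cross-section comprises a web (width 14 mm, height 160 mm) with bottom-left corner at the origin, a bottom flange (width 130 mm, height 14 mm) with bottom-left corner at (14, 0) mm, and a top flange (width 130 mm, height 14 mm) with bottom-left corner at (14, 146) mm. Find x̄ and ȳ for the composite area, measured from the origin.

x̄ = 51.57 mm, ȳ = 80.00 mm

web: A = 14 × 160 = 2240.00, centroid at (7.00, 80.00).
bottom flange: A = 130 × 14 = 1820.00, centroid at (79.00, 7.00).
top flange: A = 130 × 14 = 1820.00, centroid at (79.00, 153.00).
ΣA = 5880.00 mm²
ΣAx̄ = (2240.00)(7.00) + (1820.00)(79.00) + (1820.00)(79.00) = 303240.00 mm³
ΣAȳ = (2240.00)(80.00) + (1820.00)(7.00) + (1820.00)(153.00) = 470400.00 mm³
x̄ = 303240.00 / 5880.00 = 51.57 mm
ȳ = 470400.00 / 5880.00 = 80.00 mm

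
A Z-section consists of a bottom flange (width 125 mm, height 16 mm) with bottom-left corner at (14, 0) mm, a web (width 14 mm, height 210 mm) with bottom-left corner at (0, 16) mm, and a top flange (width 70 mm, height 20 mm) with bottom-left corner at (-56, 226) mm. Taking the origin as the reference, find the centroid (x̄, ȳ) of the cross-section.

bottom flange: A = 125 × 16 = 2000.00, centroid at (76.50, 8.00).
web: A = 14 × 210 = 2940.00, centroid at (7.00, 121.00).
top flange: A = 70 × 20 = 1400.00, centroid at (-21.00, 236.00).
ΣA = 6340.00 mm²
ΣAx̄ = (2000.00)(76.50) + (2940.00)(7.00) + (1400.00)(-21.00) = 144180.00 mm³
ΣAȳ = (2000.00)(8.00) + (2940.00)(121.00) + (1400.00)(236.00) = 702140.00 mm³
x̄ = 144180.00 / 6340.00 = 22.74 mm
ȳ = 702140.00 / 6340.00 = 110.75 mm

x̄ = 22.74 mm, ȳ = 110.75 mm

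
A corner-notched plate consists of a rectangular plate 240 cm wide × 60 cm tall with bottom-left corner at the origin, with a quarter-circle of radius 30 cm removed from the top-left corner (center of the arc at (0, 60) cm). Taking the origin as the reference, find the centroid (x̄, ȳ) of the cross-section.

plate: A = 240 × 60 = 14400.00, centroid at (120.00, 30.00).
removed quarter-circle: A = −¼π·30² = -706.86, centroid at (12.73, 47.27).
ΣA = 13693.14 cm²
ΣAx̄ = (14400.00)(120.00) + (-706.86)(12.73) = 1719000.00 cm³
ΣAȳ = (14400.00)(30.00) + (-706.86)(47.27) = 398588.50 cm³
x̄ = 1719000.00 / 13693.14 = 125.54 cm
ȳ = 398588.50 / 13693.14 = 29.11 cm

x̄ = 125.54 cm, ȳ = 29.11 cm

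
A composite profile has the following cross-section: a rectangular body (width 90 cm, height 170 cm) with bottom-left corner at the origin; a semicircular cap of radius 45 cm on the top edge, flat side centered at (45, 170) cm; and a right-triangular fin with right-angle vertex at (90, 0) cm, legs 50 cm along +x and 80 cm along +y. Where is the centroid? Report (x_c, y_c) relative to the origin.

rectangular body: A = 90 × 170 = 15300.00, centroid at (45.00, 85.00).
semicircular top: A = ½π·45² = 3180.86, centroid at (45.00, 189.10).
triangular fin: A = ½·50·80 = 2000.00, centroid at (106.67, 26.67).
ΣA = 20480.86 cm²
ΣAx_c = (15300.00)(45.00) + (3180.86)(45.00) + (2000.00)(106.67) = 1044972.15 cm³
ΣAy_c = (15300.00)(85.00) + (3180.86)(189.10) + (2000.00)(26.67) = 1955329.97 cm³
x_c = 1044972.15 / 20480.86 = 51.02 cm
y_c = 1955329.97 / 20480.86 = 95.47 cm

x_c = 51.02 cm, y_c = 95.47 cm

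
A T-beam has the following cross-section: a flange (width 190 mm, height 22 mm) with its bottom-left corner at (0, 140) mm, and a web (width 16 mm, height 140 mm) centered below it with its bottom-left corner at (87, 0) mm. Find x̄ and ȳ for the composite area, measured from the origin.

x̄ = 95.00 mm, ȳ = 122.74 mm

web: A = 16 × 140 = 2240.00, centroid at (95.00, 70.00).
flange: A = 190 × 22 = 4180.00, centroid at (95.00, 151.00).
ΣA = 6420.00 mm²
ΣAx̄ = (2240.00)(95.00) + (4180.00)(95.00) = 609900.00 mm³
ΣAȳ = (2240.00)(70.00) + (4180.00)(151.00) = 787980.00 mm³
x̄ = 609900.00 / 6420.00 = 95.00 mm
ȳ = 787980.00 / 6420.00 = 122.74 mm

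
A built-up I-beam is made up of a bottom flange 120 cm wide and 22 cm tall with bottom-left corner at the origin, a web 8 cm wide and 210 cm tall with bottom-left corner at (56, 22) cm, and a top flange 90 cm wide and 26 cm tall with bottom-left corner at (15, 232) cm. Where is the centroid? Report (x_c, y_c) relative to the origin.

x_c = 60.00 cm, y_c = 122.48 cm

bottom flange: A = 120 × 22 = 2640.00, centroid at (60.00, 11.00).
web: A = 8 × 210 = 1680.00, centroid at (60.00, 127.00).
top flange: A = 90 × 26 = 2340.00, centroid at (60.00, 245.00).
ΣA = 6660.00 cm²
ΣAx_c = (2640.00)(60.00) + (1680.00)(60.00) + (2340.00)(60.00) = 399600.00 cm³
ΣAy_c = (2640.00)(11.00) + (1680.00)(127.00) + (2340.00)(245.00) = 815700.00 cm³
x_c = 399600.00 / 6660.00 = 60.00 cm
y_c = 815700.00 / 6660.00 = 122.48 cm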